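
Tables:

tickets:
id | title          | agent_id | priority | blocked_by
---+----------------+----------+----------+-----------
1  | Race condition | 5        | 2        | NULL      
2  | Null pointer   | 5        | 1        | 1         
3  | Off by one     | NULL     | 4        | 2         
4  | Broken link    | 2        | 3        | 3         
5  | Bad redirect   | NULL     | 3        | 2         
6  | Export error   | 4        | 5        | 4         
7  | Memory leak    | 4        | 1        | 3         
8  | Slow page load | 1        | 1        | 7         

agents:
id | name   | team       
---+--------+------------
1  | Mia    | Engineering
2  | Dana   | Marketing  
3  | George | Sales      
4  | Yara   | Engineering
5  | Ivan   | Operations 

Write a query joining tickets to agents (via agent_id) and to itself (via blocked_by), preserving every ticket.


Two LEFT JOINs from the same base table tickets: one to agents via agent_id, one to tickets itself via blocked_by. Both are LEFT so every ticket is preserved.
Match against agents:
  - ticket 1 (Race condition): agent_id=5 -> matches Ivan
  - ticket 2 (Null pointer): agent_id=5 -> matches Ivan
  - ticket 3 (Off by one): agent_id=NULL, no match -> kept with NULL
  - ticket 4 (Broken link): agent_id=2 -> matches Dana
  - ticket 5 (Bad redirect): agent_id=NULL, no match -> kept with NULL
  - ticket 6 (Export error): agent_id=4 -> matches Yara
  - ticket 7 (Memory leak): agent_id=4 -> matches Yara
  - ticket 8 (Slow page load): agent_id=1 -> matches Mia
Match against tickets (self):
  - ticket 1 (Race condition): blocked_by=NULL -> NULL
  - ticket 2 (Null pointer): blocked_by=1 -> Race condition
  - ticket 3 (Off by one): blocked_by=2 -> Null pointer
  - ticket 4 (Broken link): blocked_by=3 -> Off by one
  - ticket 5 (Bad redirect): blocked_by=2 -> Null pointer
  - ticket 6 (Export error): blocked_by=4 -> Broken link
  - ticket 7 (Memory leak): blocked_by=3 -> Off by one
  - ticket 8 (Slow page load): blocked_by=7 -> Memory leak

SQL:
SELECT a.title, b.name AS agent, c.title AS blocked_by
FROM tickets a
LEFT JOIN agents b ON a.agent_id = b.id
LEFT JOIN tickets c ON a.blocked_by = c.id

Result:
title          | agent | blocked_by    
---------------+-------+---------------
Race condition | Ivan  | NULL          
Null pointer   | Ivan  | Race condition
Off by one     | NULL  | Null pointer  
Broken link    | Dana  | Off by one    
Bad redirect   | NULL  | Null pointer  
Export error   | Yara  | Broken link   
Memory leak    | Yara  | Off by one    
Slow page load | Mia   | Memory leak   


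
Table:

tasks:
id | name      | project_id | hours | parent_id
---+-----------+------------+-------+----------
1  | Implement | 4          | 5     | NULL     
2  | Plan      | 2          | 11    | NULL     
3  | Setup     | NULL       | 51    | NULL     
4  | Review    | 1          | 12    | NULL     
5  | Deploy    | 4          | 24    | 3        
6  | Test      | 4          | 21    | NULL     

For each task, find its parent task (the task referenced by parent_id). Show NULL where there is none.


This is a self-join: tasks is joined to a second copy of itself, matching each row's parent_id to another row's id. Use LEFT JOIN so rows with parent_id=NULL are kept.
  - task 1 (Implement): parent_id=NULL -> NULL
  - task 2 (Plan): parent_id=NULL -> NULL
  - task 3 (Setup): parent_id=NULL -> NULL
  - task 4 (Review): parent_id=NULL -> NULL
  - task 5 (Deploy): parent_id=3 -> Setup
  - task 6 (Test): parent_id=NULL -> NULL

SQL:
SELECT a.name AS item, b.name AS parent
FROM tasks a
LEFT JOIN tasks b ON a.parent_id = b.id

Result:
item      | parent
----------+-------
Implement | NULL  
Plan      | NULL  
Setup     | NULL  
Review    | NULL  
Deploy    | Setup 
Test      | NULL  


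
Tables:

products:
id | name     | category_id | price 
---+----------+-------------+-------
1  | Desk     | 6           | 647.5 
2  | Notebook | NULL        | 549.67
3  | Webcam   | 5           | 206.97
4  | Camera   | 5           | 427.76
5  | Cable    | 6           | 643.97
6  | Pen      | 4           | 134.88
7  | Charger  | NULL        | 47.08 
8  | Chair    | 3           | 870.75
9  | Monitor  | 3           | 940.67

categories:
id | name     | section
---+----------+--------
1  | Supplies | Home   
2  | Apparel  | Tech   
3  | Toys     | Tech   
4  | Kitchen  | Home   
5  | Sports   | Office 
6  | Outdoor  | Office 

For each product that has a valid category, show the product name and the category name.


INNER JOIN keeps only products rows whose category_id matches an id in categories. Walk through each product:
  - product 1 (Desk): category_id=6 -> matches Outdoor
  - product 2 (Notebook): category_id=NULL, no match -> dropped
  - product 3 (Webcam): category_id=5 -> matches Sports
  - product 4 (Camera): category_id=5 -> matches Sports
  - product 5 (Cable): category_id=6 -> matches Outdoor
  - product 6 (Pen): category_id=4 -> matches Kitchen
  - product 7 (Charger): category_id=NULL, no match -> dropped
  - product 8 (Chair): category_id=3 -> matches Toys
  - product 9 (Monitor): category_id=3 -> matches Toys
So 2 of 9 rows are dropped.

SQL:
SELECT a.name, b.name AS category
FROM products a
INNER JOIN categories b ON a.category_id = b.id

Result:
name    | category
--------+---------
Desk    | Outdoor 
Webcam  | Sports  
Camera  | Sports  
Cable   | Outdoor 
Pen     | Kitchen 
Chair   | Toys    
Monitor | Toys    


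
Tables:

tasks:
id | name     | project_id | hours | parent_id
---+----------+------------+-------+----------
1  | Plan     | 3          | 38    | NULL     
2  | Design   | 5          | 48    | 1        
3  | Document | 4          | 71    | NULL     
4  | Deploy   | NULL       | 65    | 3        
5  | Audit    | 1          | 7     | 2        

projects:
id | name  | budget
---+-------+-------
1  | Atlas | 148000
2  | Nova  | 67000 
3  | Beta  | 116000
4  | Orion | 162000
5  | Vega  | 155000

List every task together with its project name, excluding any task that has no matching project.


INNER JOIN keeps only tasks rows whose project_id matches an id in projects. Walk through each task:
  - task 1 (Plan): project_id=3 -> matches Beta
  - task 2 (Design): project_id=5 -> matches Vega
  - task 3 (Document): project_id=4 -> matches Orion
  - task 4 (Deploy): project_id=NULL, no match -> dropped
  - task 5 (Audit): project_id=1 -> matches Atlas
So 1 of 5 rows is dropped.

SQL:
SELECT a.name, b.name AS project
FROM tasks a
INNER JOIN projects b ON a.project_id = b.id

Result:
name     | project
---------+--------
Plan     | Beta   
Design   | Vega   
Document | Orion  
Audit    | Atlas  


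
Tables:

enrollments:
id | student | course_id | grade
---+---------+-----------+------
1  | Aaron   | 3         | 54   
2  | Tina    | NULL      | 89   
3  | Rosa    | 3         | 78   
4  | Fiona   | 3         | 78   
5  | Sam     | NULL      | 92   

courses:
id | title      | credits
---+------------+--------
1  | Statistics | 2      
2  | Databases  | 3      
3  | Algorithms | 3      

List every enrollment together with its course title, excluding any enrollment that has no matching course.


INNER JOIN keeps only enrollments rows whose course_id matches an id in courses. Walk through each enrollment:
  - enrollment 1 (Aaron): course_id=3 -> matches Algorithms
  - enrollment 2 (Tina): course_id=NULL, no match -> dropped
  - enrollment 3 (Rosa): course_id=3 -> matches Algorithms
  - enrollment 4 (Fiona): course_id=3 -> matches Algorithms
  - enrollment 5 (Sam): course_id=NULL, no match -> dropped
So 2 of 5 rows are dropped.

SQL:
SELECT a.student, b.title AS course
FROM enrollments a
INNER JOIN courses b ON a.course_id = b.id

Result:
student | course    
--------+-----------
Aaron   | Algorithms
Rosa    | Algorithms
Fiona   | Algorithms


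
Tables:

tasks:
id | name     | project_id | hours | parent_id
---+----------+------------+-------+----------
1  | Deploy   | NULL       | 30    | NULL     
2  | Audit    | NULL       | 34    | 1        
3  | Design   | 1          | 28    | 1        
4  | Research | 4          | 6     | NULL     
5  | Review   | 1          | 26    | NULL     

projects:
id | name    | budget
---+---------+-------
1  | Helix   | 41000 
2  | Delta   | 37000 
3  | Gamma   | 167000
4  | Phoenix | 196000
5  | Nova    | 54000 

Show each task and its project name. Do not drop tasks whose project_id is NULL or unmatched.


LEFT JOIN keeps every row from tasks (the left table); where project_id has no match in projects, the project columns become NULL. Walk through each task:
  - task 1 (Deploy): project_id=NULL, no match -> kept with NULL
  - task 2 (Audit): project_id=NULL, no match -> kept with NULL
  - task 3 (Design): project_id=1 -> matches Helix
  - task 4 (Research): project_id=4 -> matches Phoenix
  - task 5 (Review): project_id=1 -> matches Helix
All 5 rows appear; 2 have NULL project.

SQL:
SELECT a.name, b.name AS project
FROM tasks a
LEFT JOIN projects b ON a.project_id = b.id

Result:
name     | project
---------+--------
Deploy   | NULL   
Audit    | NULL   
Design   | Helix  
Research | Phoenix
Review   | Helix  


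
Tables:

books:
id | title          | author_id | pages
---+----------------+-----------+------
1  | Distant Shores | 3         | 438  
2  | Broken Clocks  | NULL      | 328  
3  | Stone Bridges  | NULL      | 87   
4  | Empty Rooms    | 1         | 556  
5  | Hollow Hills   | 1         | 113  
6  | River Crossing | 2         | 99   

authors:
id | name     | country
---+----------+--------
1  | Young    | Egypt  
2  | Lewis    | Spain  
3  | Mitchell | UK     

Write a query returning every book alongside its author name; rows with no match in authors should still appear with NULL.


LEFT JOIN keeps every row from books (the left table); where author_id has no match in authors, the author columns become NULL. Walk through each book:
  - book 1 (Distant Shores): author_id=3 -> matches Mitchell
  - book 2 (Broken Clocks): author_id=NULL, no match -> kept with NULL
  - book 3 (Stone Bridges): author_id=NULL, no match -> kept with NULL
  - book 4 (Empty Rooms): author_id=1 -> matches Young
  - book 5 (Hollow Hills): author_id=1 -> matches Young
  - book 6 (River Crossing): author_id=2 -> matches Lewis
All 6 rows appear; 2 have NULL author.

SQL:
SELECT a.title, b.name AS author
FROM books a
LEFT JOIN authors b ON a.author_id = b.id

Result:
title          | author  
---------------+---------
Distant Shores | Mitchell
Broken Clocks  | NULL    
Stone Bridges  | NULL    
Empty Rooms    | Young   
Hollow Hills   | Young   
River Crossing | Lewis   


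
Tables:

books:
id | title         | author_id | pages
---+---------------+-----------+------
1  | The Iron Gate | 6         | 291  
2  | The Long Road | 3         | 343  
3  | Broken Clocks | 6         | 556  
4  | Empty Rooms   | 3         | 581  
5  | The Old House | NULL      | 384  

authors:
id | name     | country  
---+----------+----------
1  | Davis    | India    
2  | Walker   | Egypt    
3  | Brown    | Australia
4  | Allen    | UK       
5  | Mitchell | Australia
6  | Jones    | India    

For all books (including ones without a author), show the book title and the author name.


LEFT JOIN keeps every row from books (the left table); where author_id has no match in authors, the author columns become NULL. Walk through each book:
  - book 1 (The Iron Gate): author_id=6 -> matches Jones
  - book 2 (The Long Road): author_id=3 -> matches Brown
  - book 3 (Broken Clocks): author_id=6 -> matches Jones
  - book 4 (Empty Rooms): author_id=3 -> matches Brown
  - book 5 (The Old House): author_id=NULL, no match -> kept with NULL
All 5 rows appear; 1 has NULL author.

SQL:
SELECT a.title, b.name AS author
FROM books a
LEFT JOIN authors b ON a.author_id = b.id

Result:
title         | author
--------------+-------
The Iron Gate | Jones 
The Long Road | Brown 
Broken Clocks | Jones 
Empty Rooms   | Brown 
The Old House | NULL  


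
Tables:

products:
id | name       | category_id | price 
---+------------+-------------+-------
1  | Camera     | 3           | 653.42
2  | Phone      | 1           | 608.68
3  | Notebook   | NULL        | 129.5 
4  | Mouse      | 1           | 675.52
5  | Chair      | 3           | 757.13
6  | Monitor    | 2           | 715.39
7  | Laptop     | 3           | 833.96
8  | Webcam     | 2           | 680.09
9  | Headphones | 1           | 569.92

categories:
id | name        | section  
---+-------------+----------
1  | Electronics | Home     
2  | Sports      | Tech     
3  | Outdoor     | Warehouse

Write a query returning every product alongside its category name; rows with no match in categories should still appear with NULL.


LEFT JOIN keeps every row from products (the left table); where category_id has no match in categories, the category columns become NULL. Walk through each product:
  - product 1 (Camera): category_id=3 -> matches Outdoor
  - product 2 (Phone): category_id=1 -> matches Electronics
  - product 3 (Notebook): category_id=NULL, no match -> kept with NULL
  - product 4 (Mouse): category_id=1 -> matches Electronics
  - product 5 (Chair): category_id=3 -> matches Outdoor
  - product 6 (Monitor): category_id=2 -> matches Sports
  - product 7 (Laptop): category_id=3 -> matches Outdoor
  - product 8 (Webcam): category_id=2 -> matches Sports
  - product 9 (Headphones): category_id=1 -> matches Electronics
All 9 rows appear; 1 has NULL category.

SQL:
SELECT a.name, b.name AS category
FROM products a
LEFT JOIN categories b ON a.category_id = b.id

Result:
name       | category   
-----------+------------
Camera     | Outdoor    
Phone      | Electronics
Notebook   | NULL       
Mouse      | Electronics
Chair      | Outdoor    
Monitor    | Sports     
Laptop     | Outdoor    
Webcam     | Sports     
Headphones | Electronics


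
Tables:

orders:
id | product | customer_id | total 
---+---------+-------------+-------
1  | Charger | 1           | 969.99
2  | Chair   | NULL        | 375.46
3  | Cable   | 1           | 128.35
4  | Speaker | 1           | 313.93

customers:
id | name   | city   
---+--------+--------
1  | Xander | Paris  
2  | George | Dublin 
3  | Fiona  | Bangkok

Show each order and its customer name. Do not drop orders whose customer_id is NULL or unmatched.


LEFT JOIN keeps every row from orders (the left table); where customer_id has no match in customers, the customer columns become NULL. Walk through each order:
  - order 1 (Charger): customer_id=1 -> matches Xander
  - order 2 (Chair): customer_id=NULL, no match -> kept with NULL
  - order 3 (Cable): customer_id=1 -> matches Xander
  - order 4 (Speaker): customer_id=1 -> matches Xander
All 4 rows appear; 1 has NULL customer.

SQL:
SELECT a.product, b.name AS customer
FROM orders a
LEFT JOIN customers b ON a.customer_id = b.id

Result:
product | customer
--------+---------
Charger | Xander  
Chair   | NULL    
Cable   | Xander  
Speaker | Xander  


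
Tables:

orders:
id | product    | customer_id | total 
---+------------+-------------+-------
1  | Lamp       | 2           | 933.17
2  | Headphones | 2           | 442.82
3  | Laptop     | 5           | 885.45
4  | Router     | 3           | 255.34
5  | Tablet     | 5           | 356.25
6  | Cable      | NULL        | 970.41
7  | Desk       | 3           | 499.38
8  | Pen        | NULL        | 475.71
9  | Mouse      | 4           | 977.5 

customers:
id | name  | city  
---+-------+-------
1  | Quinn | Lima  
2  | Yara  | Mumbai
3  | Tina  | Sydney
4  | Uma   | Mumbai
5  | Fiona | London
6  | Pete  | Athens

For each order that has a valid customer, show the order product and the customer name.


INNER JOIN keeps only orders rows whose customer_id matches an id in customers. Walk through each order:
  - order 1 (Lamp): customer_id=2 -> matches Yara
  - order 2 (Headphones): customer_id=2 -> matches Yara
  - order 3 (Laptop): customer_id=5 -> matches Fiona
  - order 4 (Router): customer_id=3 -> matches Tina
  - order 5 (Tablet): customer_id=5 -> matches Fiona
  - order 6 (Cable): customer_id=NULL, no match -> dropped
  - order 7 (Desk): customer_id=3 -> matches Tina
  - order 8 (Pen): customer_id=NULL, no match -> dropped
  - order 9 (Mouse): customer_id=4 -> matches Uma
So 2 of 9 rows are dropped.

SQL:
SELECT a.product, b.name AS customer
FROM orders a
INNER JOIN customers b ON a.customer_id = b.id

Result:
product    | customer
-----------+---------
Lamp       | Yara    
Headphones | Yara    
Laptop     | Fiona   
Router     | Tina    
Tablet     | Fiona   
Desk       | Tina    
Mouse      | Uma     


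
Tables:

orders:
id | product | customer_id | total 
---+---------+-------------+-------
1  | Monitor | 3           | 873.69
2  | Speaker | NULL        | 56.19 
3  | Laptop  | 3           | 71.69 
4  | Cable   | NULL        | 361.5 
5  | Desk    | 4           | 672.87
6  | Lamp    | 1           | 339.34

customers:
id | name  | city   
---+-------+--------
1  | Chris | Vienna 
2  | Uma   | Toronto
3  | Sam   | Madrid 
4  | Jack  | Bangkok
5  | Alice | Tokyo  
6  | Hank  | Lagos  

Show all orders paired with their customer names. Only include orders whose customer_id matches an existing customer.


INNER JOIN keeps only orders rows whose customer_id matches an id in customers. Walk through each order:
  - order 1 (Monitor): customer_id=3 -> matches Sam
  - order 2 (Speaker): customer_id=NULL, no match -> dropped
  - order 3 (Laptop): customer_id=3 -> matches Sam
  - order 4 (Cable): customer_id=NULL, no match -> dropped
  - order 5 (Desk): customer_id=4 -> matches Jack
  - order 6 (Lamp): customer_id=1 -> matches Chris
So 2 of 6 rows are dropped.

SQL:
SELECT a.product, b.name AS customer
FROM orders a
INNER JOIN customers b ON a.customer_id = b.id

Result:
product | customer
--------+---------
Monitor | Sam     
Laptop  | Sam     
Desk    | Jack    
Lamp    | Chris   


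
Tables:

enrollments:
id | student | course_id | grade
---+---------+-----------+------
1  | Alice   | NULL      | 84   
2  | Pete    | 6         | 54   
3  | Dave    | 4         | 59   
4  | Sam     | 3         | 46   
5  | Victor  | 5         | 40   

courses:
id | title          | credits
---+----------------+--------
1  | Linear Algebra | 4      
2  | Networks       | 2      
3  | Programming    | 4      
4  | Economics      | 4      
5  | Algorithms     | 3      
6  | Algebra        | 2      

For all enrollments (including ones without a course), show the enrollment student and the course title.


LEFT JOIN keeps every row from enrollments (the left table); where course_id has no match in courses, the course columns become NULL. Walk through each enrollment:
  - enrollment 1 (Alice): course_id=NULL, no match -> kept with NULL
  - enrollment 2 (Pete): course_id=6 -> matches Algebra
  - enrollment 3 (Dave): course_id=4 -> matches Economics
  - enrollment 4 (Sam): course_id=3 -> matches Programming
  - enrollment 5 (Victor): course_id=5 -> matches Algorithms
All 5 rows appear; 1 has NULL course.

SQL:
SELECT a.student, b.title AS course
FROM enrollments a
LEFT JOIN courses b ON a.course_id = b.id

Result:
student | course     
--------+------------
Alice   | NULL       
Pete    | Algebra    
Dave    | Economics  
Sam     | Programming
Victor  | Algorithms 


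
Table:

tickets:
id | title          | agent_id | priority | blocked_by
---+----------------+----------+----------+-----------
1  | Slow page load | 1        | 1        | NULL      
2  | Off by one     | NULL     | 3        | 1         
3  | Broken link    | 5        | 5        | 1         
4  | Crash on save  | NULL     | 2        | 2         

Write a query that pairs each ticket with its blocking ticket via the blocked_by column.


This is a self-join: tickets is joined to a second copy of itself, matching each row's blocked_by to another row's id. Use LEFT JOIN so rows with blocked_by=NULL are kept.
  - ticket 1 (Slow page load): blocked_by=NULL -> NULL
  - ticket 2 (Off by one): blocked_by=1 -> Slow page load
  - ticket 3 (Broken link): blocked_by=1 -> Slow page load
  - ticket 4 (Crash on save): blocked_by=2 -> Off by one

SQL:
SELECT a.title AS item, b.title AS blocked_by
FROM tickets a
LEFT JOIN tickets b ON a.blocked_by = b.id

Result:
item           | blocked_by    
---------------+---------------
Slow page load | NULL          
Off by one     | Slow page load
Broken link    | Slow page load
Crash on save  | Off by one    


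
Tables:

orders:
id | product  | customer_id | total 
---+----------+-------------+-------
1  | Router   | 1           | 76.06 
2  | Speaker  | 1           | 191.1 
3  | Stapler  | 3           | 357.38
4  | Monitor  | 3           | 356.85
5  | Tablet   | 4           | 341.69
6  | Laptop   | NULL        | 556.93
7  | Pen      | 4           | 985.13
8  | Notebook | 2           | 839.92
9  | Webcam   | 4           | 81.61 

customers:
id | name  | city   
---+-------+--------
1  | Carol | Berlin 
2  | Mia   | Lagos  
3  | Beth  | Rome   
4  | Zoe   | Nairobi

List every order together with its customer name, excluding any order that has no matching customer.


INNER JOIN keeps only orders rows whose customer_id matches an id in customers. Walk through each order:
  - order 1 (Router): customer_id=1 -> matches Carol
  - order 2 (Speaker): customer_id=1 -> matches Carol
  - order 3 (Stapler): customer_id=3 -> matches Beth
  - order 4 (Monitor): customer_id=3 -> matches Beth
  - order 5 (Tablet): customer_id=4 -> matches Zoe
  - order 6 (Laptop): customer_id=NULL, no match -> dropped
  - order 7 (Pen): customer_id=4 -> matches Zoe
  - order 8 (Notebook): customer_id=2 -> matches Mia
  - order 9 (Webcam): customer_id=4 -> matches Zoe
So 1 of 9 rows is dropped.

SQL:
SELECT a.product, b.name AS customer
FROM orders a
INNER JOIN customers b ON a.customer_id = b.id

Result:
product  | customer
---------+---------
Router   | Carol   
Speaker  | Carol   
Stapler  | Beth    
Monitor  | Beth    
Tablet   | Zoe     
Pen      | Zoe     
Notebook | Mia     
Webcam   | Zoe     


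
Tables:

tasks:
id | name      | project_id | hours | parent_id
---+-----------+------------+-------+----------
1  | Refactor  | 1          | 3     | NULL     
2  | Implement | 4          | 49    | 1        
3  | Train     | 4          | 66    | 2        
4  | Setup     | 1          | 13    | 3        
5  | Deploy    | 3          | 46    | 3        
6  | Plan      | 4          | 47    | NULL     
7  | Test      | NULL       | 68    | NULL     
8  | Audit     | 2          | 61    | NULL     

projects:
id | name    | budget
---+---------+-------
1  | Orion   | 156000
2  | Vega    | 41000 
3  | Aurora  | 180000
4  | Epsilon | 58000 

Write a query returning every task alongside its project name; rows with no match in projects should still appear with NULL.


LEFT JOIN keeps every row from tasks (the left table); where project_id has no match in projects, the project columns become NULL. Walk through each task:
  - task 1 (Refactor): project_id=1 -> matches Orion
  - task 2 (Implement): project_id=4 -> matches Epsilon
  - task 3 (Train): project_id=4 -> matches Epsilon
  - task 4 (Setup): project_id=1 -> matches Orion
  - task 5 (Deploy): project_id=3 -> matches Aurora
  - task 6 (Plan): project_id=4 -> matches Epsilon
  - task 7 (Test): project_id=NULL, no match -> kept with NULL
  - task 8 (Audit): project_id=2 -> matches Vega
All 8 rows appear; 1 has NULL project.

SQL:
SELECT a.name, b.name AS project
FROM tasks a
LEFT JOIN projects b ON a.project_id = b.id

Result:
name      | project
----------+--------
Refactor  | Orion  
Implement | Epsilon
Train     | Epsilon
Setup     | Orion  
Deploy    | Aurora 
Plan      | Epsilon
Test      | NULL   
Audit     | Vega   


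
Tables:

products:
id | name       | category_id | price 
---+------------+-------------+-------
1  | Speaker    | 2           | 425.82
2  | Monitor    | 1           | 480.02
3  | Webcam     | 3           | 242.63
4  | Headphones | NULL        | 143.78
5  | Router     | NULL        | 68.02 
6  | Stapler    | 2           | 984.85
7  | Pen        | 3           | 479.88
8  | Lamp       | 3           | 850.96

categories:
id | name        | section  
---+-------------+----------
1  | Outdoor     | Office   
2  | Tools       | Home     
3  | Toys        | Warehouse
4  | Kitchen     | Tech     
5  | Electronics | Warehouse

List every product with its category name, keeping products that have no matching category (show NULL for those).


LEFT JOIN keeps every row from products (the left table); where category_id has no match in categories, the category columns become NULL. Walk through each product:
  - product 1 (Speaker): category_id=2 -> matches Tools
  - product 2 (Monitor): category_id=1 -> matches Outdoor
  - product 3 (Webcam): category_id=3 -> matches Toys
  - product 4 (Headphones): category_id=NULL, no match -> kept with NULL
  - product 5 (Router): category_id=NULL, no match -> kept with NULL
  - product 6 (Stapler): category_id=2 -> matches Tools
  - product 7 (Pen): category_id=3 -> matches Toys
  - product 8 (Lamp): category_id=3 -> matches Toys
All 8 rows appear; 2 have NULL category.

SQL:
SELECT a.name, b.name AS category
FROM products a
LEFT JOIN categories b ON a.category_id = b.id

Result:
name       | category
-----------+---------
Speaker    | Tools   
Monitor    | Outdoor 
Webcam     | Toys    
Headphones | NULL    
Router     | NULL    
Stapler    | Tools   
Pen        | Toys    
Lamp       | Toys    


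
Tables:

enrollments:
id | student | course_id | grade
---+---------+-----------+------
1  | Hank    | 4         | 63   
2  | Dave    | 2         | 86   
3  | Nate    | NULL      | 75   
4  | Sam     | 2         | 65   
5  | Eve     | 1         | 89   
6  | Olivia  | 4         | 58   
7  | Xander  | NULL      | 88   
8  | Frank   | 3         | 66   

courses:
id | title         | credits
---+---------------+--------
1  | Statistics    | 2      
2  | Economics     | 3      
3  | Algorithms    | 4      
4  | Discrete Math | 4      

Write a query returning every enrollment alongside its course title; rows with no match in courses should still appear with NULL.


LEFT JOIN keeps every row from enrollments (the left table); where course_id has no match in courses, the course columns become NULL. Walk through each enrollment:
  - enrollment 1 (Hank): course_id=4 -> matches Discrete Math
  - enrollment 2 (Dave): course_id=2 -> matches Economics
  - enrollment 3 (Nate): course_id=NULL, no match -> kept with NULL
  - enrollment 4 (Sam): course_id=2 -> matches Economics
  - enrollment 5 (Eve): course_id=1 -> matches Statistics
  - enrollment 6 (Olivia): course_id=4 -> matches Discrete Math
  - enrollment 7 (Xander): course_id=NULL, no match -> kept with NULL
  - enrollment 8 (Frank): course_id=3 -> matches Algorithms
All 8 rows appear; 2 have NULL course.

SQL:
SELECT a.student, b.title AS course
FROM enrollments a
LEFT JOIN courses b ON a.course_id = b.id

Result:
student | course       
--------+--------------
Hank    | Discrete Math
Dave    | Economics    
Nate    | NULL         
Sam     | Economics    
Eve     | Statistics   
Olivia  | Discrete Math
Xander  | NULL         
Frank   | Algorithms   


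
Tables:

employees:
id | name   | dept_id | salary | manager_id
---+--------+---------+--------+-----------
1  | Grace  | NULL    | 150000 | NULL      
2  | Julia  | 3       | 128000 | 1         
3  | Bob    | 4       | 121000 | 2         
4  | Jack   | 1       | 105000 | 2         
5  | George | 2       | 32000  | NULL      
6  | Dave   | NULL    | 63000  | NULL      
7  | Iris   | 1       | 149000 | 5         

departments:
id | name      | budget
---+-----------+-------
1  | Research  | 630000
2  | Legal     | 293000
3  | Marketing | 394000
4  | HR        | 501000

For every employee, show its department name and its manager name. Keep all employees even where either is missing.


Two LEFT JOINs from the same base table employees: one to departments via dept_id, one to employees itself via manager_id. Both are LEFT so every employee is preserved.
Match against departments:
  - employee 1 (Grace): dept_id=NULL, no match -> kept with NULL
  - employee 2 (Julia): dept_id=3 -> matches Marketing
  - employee 3 (Bob): dept_id=4 -> matches HR
  - employee 4 (Jack): dept_id=1 -> matches Research
  - employee 5 (George): dept_id=2 -> matches Legal
  - employee 6 (Dave): dept_id=NULL, no match -> kept with NULL
  - employee 7 (Iris): dept_id=1 -> matches Research
Match against employees (self):
  - employee 1 (Grace): manager_id=NULL -> NULL
  - employee 2 (Julia): manager_id=1 -> Grace
  - employee 3 (Bob): manager_id=2 -> Julia
  - employee 4 (Jack): manager_id=2 -> Julia
  - employee 5 (George): manager_id=NULL -> NULL
  - employee 6 (Dave): manager_id=NULL -> NULL
  - employee 7 (Iris): manager_id=5 -> George

SQL:
SELECT a.name, b.name AS department, c.name AS manager
FROM employees a
LEFT JOIN departments b ON a.dept_id = b.id
LEFT JOIN employees c ON a.manager_id = c.id

Result:
name   | department | manager
-------+------------+--------
Grace  | NULL       | NULL   
Julia  | Marketing  | Grace  
Bob    | HR         | Julia  
Jack   | Research   | Julia  
George | Legal      | NULL   
Dave   | NULL       | NULL   
Iris   | Research   | George 


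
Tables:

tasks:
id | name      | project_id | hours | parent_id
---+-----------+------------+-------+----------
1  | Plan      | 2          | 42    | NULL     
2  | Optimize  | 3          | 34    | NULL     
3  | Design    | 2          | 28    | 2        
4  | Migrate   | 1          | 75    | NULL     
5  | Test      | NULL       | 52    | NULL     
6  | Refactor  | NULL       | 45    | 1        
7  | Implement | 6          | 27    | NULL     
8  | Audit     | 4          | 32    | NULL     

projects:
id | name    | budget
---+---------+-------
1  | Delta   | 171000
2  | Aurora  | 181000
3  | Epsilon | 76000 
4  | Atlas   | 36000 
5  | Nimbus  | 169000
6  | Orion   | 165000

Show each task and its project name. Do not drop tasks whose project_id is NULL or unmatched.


LEFT JOIN keeps every row from tasks (the left table); where project_id has no match in projects, the project columns become NULL. Walk through each task:
  - task 1 (Plan): project_id=2 -> matches Aurora
  - task 2 (Optimize): project_id=3 -> matches Epsilon
  - task 3 (Design): project_id=2 -> matches Aurora
  - task 4 (Migrate): project_id=1 -> matches Delta
  - task 5 (Test): project_id=NULL, no match -> kept with NULL
  - task 6 (Refactor): project_id=NULL, no match -> kept with NULL
  - task 7 (Implement): project_id=6 -> matches Orion
  - task 8 (Audit): project_id=4 -> matches Atlas
All 8 rows appear; 2 have NULL project.

SQL:
SELECT a.name, b.name AS project
FROM tasks a
LEFT JOIN projects b ON a.project_id = b.id

Result:
name      | project
----------+--------
Plan      | Aurora 
Optimize  | Epsilon
Design    | Aurora 
Migrate   | Delta  
Test      | NULL   
Refactor  | NULL   
Implement | Orion  
Audit     | Atlas  


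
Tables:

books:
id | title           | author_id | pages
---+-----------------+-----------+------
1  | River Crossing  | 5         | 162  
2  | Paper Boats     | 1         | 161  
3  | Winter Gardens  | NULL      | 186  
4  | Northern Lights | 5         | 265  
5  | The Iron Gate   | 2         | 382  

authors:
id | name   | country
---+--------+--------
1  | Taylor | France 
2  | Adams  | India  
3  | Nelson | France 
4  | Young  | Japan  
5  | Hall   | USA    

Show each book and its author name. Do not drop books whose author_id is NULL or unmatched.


LEFT JOIN keeps every row from books (the left table); where author_id has no match in authors, the author columns become NULL. Walk through each book:
  - book 1 (River Crossing): author_id=5 -> matches Hall
  - book 2 (Paper Boats): author_id=1 -> matches Taylor
  - book 3 (Winter Gardens): author_id=NULL, no match -> kept with NULL
  - book 4 (Northern Lights): author_id=5 -> matches Hall
  - book 5 (The Iron Gate): author_id=2 -> matches Adams
All 5 rows appear; 1 has NULL author.

SQL:
SELECT a.title, b.name AS author
FROM books a
LEFT JOIN authors b ON a.author_id = b.id

Result:
title           | author
----------------+-------
River Crossing  | Hall  
Paper Boats     | Taylor
Winter Gardens  | NULL  
Northern Lights | Hall  
The Iron Gate   | Adams 


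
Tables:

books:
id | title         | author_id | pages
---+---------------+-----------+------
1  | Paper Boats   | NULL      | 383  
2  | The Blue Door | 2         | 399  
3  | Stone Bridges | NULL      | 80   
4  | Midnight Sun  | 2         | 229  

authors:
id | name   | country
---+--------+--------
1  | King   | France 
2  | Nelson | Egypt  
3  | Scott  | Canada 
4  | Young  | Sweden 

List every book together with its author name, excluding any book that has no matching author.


INNER JOIN keeps only books rows whose author_id matches an id in authors. Walk through each book:
  - book 1 (Paper Boats): author_id=NULL, no match -> dropped
  - book 2 (The Blue Door): author_id=2 -> matches Nelson
  - book 3 (Stone Bridges): author_id=NULL, no match -> dropped
  - book 4 (Midnight Sun): author_id=2 -> matches Nelson
So 2 of 4 rows are dropped.

SQL:
SELECT a.title, b.name AS author
FROM books a
INNER JOIN authors b ON a.author_id = b.id

Result:
title         | author
--------------+-------
The Blue Door | Nelson
Midnight Sun  | Nelson


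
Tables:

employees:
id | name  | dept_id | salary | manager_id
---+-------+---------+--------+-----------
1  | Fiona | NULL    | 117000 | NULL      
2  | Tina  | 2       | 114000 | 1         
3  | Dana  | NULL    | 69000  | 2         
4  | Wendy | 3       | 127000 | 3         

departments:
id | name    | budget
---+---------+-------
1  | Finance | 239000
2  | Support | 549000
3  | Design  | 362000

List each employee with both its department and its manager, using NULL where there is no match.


Two LEFT JOINs from the same base table employees: one to departments via dept_id, one to employees itself via manager_id. Both are LEFT so every employee is preserved.
Match against departments:
  - employee 1 (Fiona): dept_id=NULL, no match -> kept with NULL
  - employee 2 (Tina): dept_id=2 -> matches Support
  - employee 3 (Dana): dept_id=NULL, no match -> kept with NULL
  - employee 4 (Wendy): dept_id=3 -> matches Design
Match against employees (self):
  - employee 1 (Fiona): manager_id=NULL -> NULL
  - employee 2 (Tina): manager_id=1 -> Fiona
  - employee 3 (Dana): manager_id=2 -> Tina
  - employee 4 (Wendy): manager_id=3 -> Dana

SQL:
SELECT a.name, b.name AS department, c.name AS manager
FROM employees a
LEFT JOIN departments b ON a.dept_id = b.id
LEFT JOIN employees c ON a.manager_id = c.id

Result:
name  | department | manager
------+------------+--------
Fiona | NULL       | NULL   
Tina  | Support    | Fiona  
Dana  | NULL       | Tina   
Wendy | Design     | Dana   


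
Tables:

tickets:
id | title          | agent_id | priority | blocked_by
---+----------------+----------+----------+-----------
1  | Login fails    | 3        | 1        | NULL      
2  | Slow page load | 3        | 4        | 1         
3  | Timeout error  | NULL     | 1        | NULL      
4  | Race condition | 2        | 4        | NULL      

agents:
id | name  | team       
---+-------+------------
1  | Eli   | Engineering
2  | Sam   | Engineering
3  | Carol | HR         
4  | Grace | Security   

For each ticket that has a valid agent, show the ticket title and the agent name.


INNER JOIN keeps only tickets rows whose agent_id matches an id in agents. Walk through each ticket:
  - ticket 1 (Login fails): agent_id=3 -> matches Carol
  - ticket 2 (Slow page load): agent_id=3 -> matches Carol
  - ticket 3 (Timeout error): agent_id=NULL, no match -> dropped
  - ticket 4 (Race condition): agent_id=2 -> matches Sam
So 1 of 4 rows is dropped.

SQL:
SELECT a.title, b.name AS agent
FROM tickets a
INNER JOIN agents b ON a.agent_id = b.id

Result:
title          | agent
---------------+------
Login fails    | Carol
Slow page load | Carol
Race condition | Sam  


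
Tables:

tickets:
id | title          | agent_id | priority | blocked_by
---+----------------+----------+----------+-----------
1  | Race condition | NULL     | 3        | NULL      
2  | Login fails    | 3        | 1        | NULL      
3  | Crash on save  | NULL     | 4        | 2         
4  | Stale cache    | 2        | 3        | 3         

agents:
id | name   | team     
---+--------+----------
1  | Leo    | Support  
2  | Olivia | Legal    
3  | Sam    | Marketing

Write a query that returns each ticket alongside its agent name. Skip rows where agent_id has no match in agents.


INNER JOIN keeps only tickets rows whose agent_id matches an id in agents. Walk through each ticket:
  - ticket 1 (Race condition): agent_id=NULL, no match -> dropped
  - ticket 2 (Login fails): agent_id=3 -> matches Sam
  - ticket 3 (Crash on save): agent_id=NULL, no match -> dropped
  - ticket 4 (Stale cache): agent_id=2 -> matches Olivia
So 2 of 4 rows are dropped.

SQL:
SELECT a.title, b.name AS agent
FROM tickets a
INNER JOIN agents b ON a.agent_id = b.id

Result:
title       | agent 
------------+-------
Login fails | Sam   
Stale cache | Olivia


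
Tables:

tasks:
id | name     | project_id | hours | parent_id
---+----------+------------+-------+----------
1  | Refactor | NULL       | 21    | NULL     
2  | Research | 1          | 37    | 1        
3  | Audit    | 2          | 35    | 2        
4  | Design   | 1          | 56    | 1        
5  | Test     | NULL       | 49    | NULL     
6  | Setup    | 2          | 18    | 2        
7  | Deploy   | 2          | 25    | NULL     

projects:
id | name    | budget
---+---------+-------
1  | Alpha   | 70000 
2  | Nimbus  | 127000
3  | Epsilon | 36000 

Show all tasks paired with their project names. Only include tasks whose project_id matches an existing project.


INNER JOIN keeps only tasks rows whose project_id matches an id in projects. Walk through each task:
  - task 1 (Refactor): project_id=NULL, no match -> dropped
  - task 2 (Research): project_id=1 -> matches Alpha
  - task 3 (Audit): project_id=2 -> matches Nimbus
  - task 4 (Design): project_id=1 -> matches Alpha
  - task 5 (Test): project_id=NULL, no match -> dropped
  - task 6 (Setup): project_id=2 -> matches Nimbus
  - task 7 (Deploy): project_id=2 -> matches Nimbus
So 2 of 7 rows are dropped.

SQL:
SELECT a.name, b.name AS project
FROM tasks a
INNER JOIN projects b ON a.project_id = b.id

Result:
name     | project
---------+--------
Research | Alpha  
Audit    | Nimbus 
Design   | Alpha  
Setup    | Nimbus 
Deploy   | Nimbus 


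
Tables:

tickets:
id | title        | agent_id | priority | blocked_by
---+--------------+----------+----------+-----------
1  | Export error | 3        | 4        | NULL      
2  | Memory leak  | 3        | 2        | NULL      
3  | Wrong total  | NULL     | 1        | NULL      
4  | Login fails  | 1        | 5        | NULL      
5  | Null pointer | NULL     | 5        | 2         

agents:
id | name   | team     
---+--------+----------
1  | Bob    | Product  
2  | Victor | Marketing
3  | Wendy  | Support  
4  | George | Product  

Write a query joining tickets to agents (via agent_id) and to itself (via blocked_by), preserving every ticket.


Two LEFT JOINs from the same base table tickets: one to agents via agent_id, one to tickets itself via blocked_by. Both are LEFT so every ticket is preserved.
Match against agents:
  - ticket 1 (Export error): agent_id=3 -> matches Wendy
  - ticket 2 (Memory leak): agent_id=3 -> matches Wendy
  - ticket 3 (Wrong total): agent_id=NULL, no match -> kept with NULL
  - ticket 4 (Login fails): agent_id=1 -> matches Bob
  - ticket 5 (Null pointer): agent_id=NULL, no match -> kept with NULL
Match against tickets (self):
  - ticket 1 (Export error): blocked_by=NULL -> NULL
  - ticket 2 (Memory leak): blocked_by=NULL -> NULL
  - ticket 3 (Wrong total): blocked_by=NULL -> NULL
  - ticket 4 (Login fails): blocked_by=NULL -> NULL
  - ticket 5 (Null pointer): blocked_by=2 -> Memory leak

SQL:
SELECT a.title, b.name AS agent, c.title AS blocked_by
FROM tickets a
LEFT JOIN agents b ON a.agent_id = b.id
LEFT JOIN tickets c ON a.blocked_by = c.id

Result:
title        | agent | blocked_by 
-------------+-------+------------
Export error | Wendy | NULL       
Memory leak  | Wendy | NULL       
Wrong total  | NULL  | NULL       
Login fails  | Bob   | NULL       
Null pointer | NULL  | Memory leak


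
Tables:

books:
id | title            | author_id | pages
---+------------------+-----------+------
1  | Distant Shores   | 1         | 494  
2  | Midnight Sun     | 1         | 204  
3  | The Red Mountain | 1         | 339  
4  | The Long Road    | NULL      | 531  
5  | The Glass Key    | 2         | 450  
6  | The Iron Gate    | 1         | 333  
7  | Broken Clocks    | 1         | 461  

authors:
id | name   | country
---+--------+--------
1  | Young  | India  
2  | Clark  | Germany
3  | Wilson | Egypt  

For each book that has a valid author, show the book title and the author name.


INNER JOIN keeps only books rows whose author_id matches an id in authors. Walk through each book:
  - book 1 (Distant Shores): author_id=1 -> matches Young
  - book 2 (Midnight Sun): author_id=1 -> matches Young
  - book 3 (The Red Mountain): author_id=1 -> matches Young
  - book 4 (The Long Road): author_id=NULL, no match -> dropped
  - book 5 (The Glass Key): author_id=2 -> matches Clark
  - book 6 (The Iron Gate): author_id=1 -> matches Young
  - book 7 (Broken Clocks): author_id=1 -> matches Young
So 1 of 7 rows is dropped.

SQL:
SELECT a.title, b.name AS author
FROM books a
INNER JOIN authors b ON a.author_id = b.id

Result:
title            | author
-----------------+-------
Distant Shores   | Young 
Midnight Sun     | Young 
The Red Mountain | Young 
The Glass Key    | Clark 
The Iron Gate    | Young 
Broken Clocks    | Young 
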